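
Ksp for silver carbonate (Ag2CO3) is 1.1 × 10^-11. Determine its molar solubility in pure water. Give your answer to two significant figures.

1.4 × 10^-4 M

Ag2CO3(s) <=> 2 Ag^+(aq) + CO3^2-(aq)
Ksp = [Ag^+]^2[CO3^2-]
If s mol/L of Ag2CO3 dissolves, [Ag^+] = 2s and [CO3^2-] = s.
Substituting: Ksp = (2s)^2s = 4s^3
s = (1.1 × 10^-11 / 4)^(1/3) = 1.4 × 10^-4 M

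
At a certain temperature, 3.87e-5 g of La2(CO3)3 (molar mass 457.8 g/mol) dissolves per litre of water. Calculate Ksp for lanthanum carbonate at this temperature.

4.66e-34

Molar solubility s = (3.87 × 10^-5 g/L) / (457.8 g/mol) = 8.453 × 10^-8 M.
La2(CO3)3(s) <=> 2 La^3+(aq) + 3 CO3^2-(aq)
If s mol/L of La2(CO3)3 dissolves, [La^3+] = 2s and [CO3^2-] = 3s.
Ksp = [La^3+]^2[CO3^2-]^3
So Ksp = (2s)^2 × (3s)^3 = 108s^5
Ksp = 108 × (8.453 × 10^-8)^5 = 4.66 × 10^-34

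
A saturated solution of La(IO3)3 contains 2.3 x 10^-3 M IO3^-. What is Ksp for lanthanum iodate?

La(IO3)3(s) <=> La^3+ + 3 IO3^-
Stoichiometry gives [La^3+] = (1/3)[IO3^-] = 7.67 x 10^-4 M.
Ksp = [La^3+][IO3^-]^3
Ksp = 7.67 × 10^-4 × (2.3 × 10^-3)^3 = 9.3 × 10^-12

Ksp ≈ 9.3 x 10^-12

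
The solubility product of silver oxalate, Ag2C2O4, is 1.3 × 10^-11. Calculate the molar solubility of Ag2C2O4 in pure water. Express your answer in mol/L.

1.5 × 10^-4 M

Ag2C2O4(s) <=> 2 Ag^+ + C2O4^2-
Ksp = [Ag^+]^2[C2O4^2-]
If s mol/L of Ag2C2O4 dissolves, [Ag^+] = 2s and [C2O4^2-] = s.
Ksp = (2s)^2s = 4s^3
s = (1.3 × 10^-11 / 4)^(1/3) = 1.5 × 10^-4 M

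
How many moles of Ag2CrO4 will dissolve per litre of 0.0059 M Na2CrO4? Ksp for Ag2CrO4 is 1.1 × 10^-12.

Ag2CrO4(s) ⇌ 2 Ag^+ + CrO4^2-
Ksp = [Ag^+]^2[CrO4^2-]
Let s = moles of Ag2CrO4 that dissolve per litre. [Ag^+] = 2s, [CrO4^2-] = 0.0059 + s ≈ 0.0059 (common-ion effect: CrO4^2- is already 0.0059 M).
Ksp ≈ (2s)^2 × 0.0059
s = 6.8 x 10^-6 M
Check: s = 6.8 × 10^-6 ≪ 0.0059, so the approximation is valid.

s = 6.8 × 10^-6 M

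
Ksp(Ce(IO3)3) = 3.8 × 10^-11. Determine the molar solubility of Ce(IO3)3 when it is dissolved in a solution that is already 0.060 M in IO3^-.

Ce(IO3)3(s) ⇌ Ce^3+ + 3 IO3^-
Ksp = [Ce^3+][IO3^-]^3
Let s be the molar solubility in this solution. [Ce^3+] = s, [IO3^-] = 0.060 + 3s ≈ 0.060 (since the IO3^- already present dominates).
Ksp ≈ s × (0.060)^3
s = 1.8 × 10^-7 M
Check: 3s = 5.3 x 10^-7 ≪ 0.060, so the approximation is valid.

s ≈ 1.8 × 10^-7 M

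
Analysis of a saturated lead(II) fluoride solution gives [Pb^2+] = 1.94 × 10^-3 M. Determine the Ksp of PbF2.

PbF2(s) <=> Pb^2+ + 2 F^-
Stoichiometry gives [F^-] = (2/1)[Pb^2+] = 3.880 × 10^-3 M.
Ksp = [Pb^2+][F^-]^2
Ksp = 1.94 × 10^-3 × (3.880 x 10^-3)^2 = 2.92 × 10^-8

Ksp = 2.92 x 10^-8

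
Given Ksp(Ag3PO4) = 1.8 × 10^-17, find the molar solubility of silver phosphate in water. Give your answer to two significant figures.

s ≈ 2.9 × 10^-5 M

Ag3PO4(s) ⇌ 3 Ag^+(aq) + PO4^3-(aq)
Ksp = [Ag^+]^3[PO4^3-]
Let s = molar solubility. Then [Ag^+] = 3s and [PO4^3-] = s.
Substituting: Ksp = (3s)^3s = 27s^4
Solving, s = (1.8 × 10^-17/27)^(1/4) = 2.9 × 10^-5 M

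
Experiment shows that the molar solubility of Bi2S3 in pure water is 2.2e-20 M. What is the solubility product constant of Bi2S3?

Bi2S3(s) ⇌ 2 Bi^3+(aq) + 3 S^2-(aq)
If s mol/L of Bi2S3 dissolves, [Bi^3+] = 2s and [S^2-] = 3s.
Ksp = [Bi^3+]^2[S^2-]^3
Substituting: Ksp = (2s)^2(3s)^3 = 108s^5
With s = 2.2 × 10^-20: Ksp = 5.6 x 10^-97

Ksp = 5.6 × 10^-97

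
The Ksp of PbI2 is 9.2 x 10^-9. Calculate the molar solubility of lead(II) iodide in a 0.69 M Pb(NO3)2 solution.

PbI2(s) ⇌ Pb^2+(aq) + 2 I^-(aq)
Ksp = [Pb^2+][I^-]^2
If s mol/L dissolves here, [Pb^2+] = 0.69 + s ≈ 0.69, [I^-] = 2s (common-ion effect: Pb^2+ is already 0.69 M).
Ksp ≈ 0.69 × (2s)^2
s = 5.8 x 10^-5 M
Check: s = 5.8 × 10^-5 ≪ 0.69, so the approximation is valid.

5.8 x 10^-5 M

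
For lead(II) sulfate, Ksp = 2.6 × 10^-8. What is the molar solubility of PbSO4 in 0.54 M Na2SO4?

s ≈ 4.8 x 10^-8 M

PbSO4(s) ⇌ Pb^2+ + SO4^2-
Ksp = [Pb^2+][SO4^2-]
If s mol/L dissolves here, [Pb^2+] = s, [SO4^2-] = 0.54 + s ≈ 0.54 (common-ion effect: SO4^2- is already 0.54 M).
Ksp ≈ s × 0.54
s = 4.8 x 10^-8 M
Check: s = 4.8 x 10^-8 ≪ 0.54, so the approximation is valid.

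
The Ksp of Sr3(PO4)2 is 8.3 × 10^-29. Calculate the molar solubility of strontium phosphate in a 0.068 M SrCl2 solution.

Sr3(PO4)2(s) ⇌ 3 Sr^2+ + 2 PO4^3-
Ksp = [Sr^2+]^3[PO4^3-]^2
Let s = moles of Sr3(PO4)2 that dissolve per litre. [Sr^2+] = 0.068 + 3s ≈ 0.068, [PO4^3-] = 2s (common-ion effect: Sr^2+ is already 0.068 M).
Ksp ≈ (0.068)^3 × (2s)^2
s = 2.6 x 10^-13 M
Check: 3s = 7.7 × 10^-13 ≪ 0.068, so the approximation is valid.

2.6 × 10^-13 M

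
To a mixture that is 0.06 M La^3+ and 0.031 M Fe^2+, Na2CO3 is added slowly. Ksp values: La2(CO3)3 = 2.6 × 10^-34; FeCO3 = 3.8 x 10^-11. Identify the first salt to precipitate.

La2(CO3)3

Each salt begins to precipitate when Q = Ksp, i.e. when [CO3^2-] reaches its threshold.
For La2(CO3)3: 2.6 × 10^-34 = (0.06)^2 × [CO3^2-]^3  ⇒  [CO3^2-] = 4.2 x 10^-11 M.
For FeCO3: 3.8 x 10^-11 = 0.031 × [CO3^2-]  ⇒  [CO3^2-] = 1.2 × 10^-9 M.
The salt with the lower threshold [CO3^2-] precipitates first: La2(CO3)3.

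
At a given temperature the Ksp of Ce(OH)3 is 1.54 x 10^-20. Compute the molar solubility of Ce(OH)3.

Ce(OH)3(s) ⇌ Ce^3+(aq) + 3 OH^-(aq)
Ksp = [Ce^3+][OH^-]^3
If s mol/L of Ce(OH)3 dissolves, [Ce^3+] = s and [OH^-] = 3s.
Ksp = s(3s)^3 = 27s^4
s^4 = 1.54 x 10^-20 / 27, so s = 4.89 x 10^-6 M

s ≈ 4.89e-6 M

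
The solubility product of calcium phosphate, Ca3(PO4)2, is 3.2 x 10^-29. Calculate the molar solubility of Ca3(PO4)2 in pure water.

Ca3(PO4)2(s) ⇌ 3 Ca^2+(aq) + 2 PO4^3-(aq)
Ksp = [Ca^2+]^3[PO4^3-]^2
Let s = molar solubility. Then [Ca^2+] = 3s and [PO4^3-] = 2s.
Substituting: Ksp = (3s)^3(2s)^2 = 108s^5
s^5 = 3.2 x 10^-29 / 108, so s = 7.8 x 10^-7 M

7.8 x 10^-7 M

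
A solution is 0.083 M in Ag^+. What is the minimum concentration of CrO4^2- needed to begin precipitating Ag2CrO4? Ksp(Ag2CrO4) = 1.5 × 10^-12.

Ag2CrO4(s) ⇌ 2 Ag^+(aq) + CrO4^2-(aq)
Ksp = [Ag^+]^2[CrO4^2-]
Precipitation begins when Q = Ksp. With [Ag^+] = 0.083 M:
1.5 × 10^-12 = (0.083)^2 × [CrO4^2-]
[CrO4^2-] = (1.5 × 10^-12 / 6.89 × 10^-3) = 2.2 x 10^-10 M

2.2 x 10^-10 M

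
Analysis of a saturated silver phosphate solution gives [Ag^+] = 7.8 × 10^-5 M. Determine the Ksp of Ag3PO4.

1.2 x 10^-17

Ag3PO4(s) ⇌ 3 Ag^+ + PO4^3-
Stoichiometry gives [PO4^3-] = (1/3)[Ag^+] = 2.60 x 10^-5 M.
Ksp = [Ag^+]^3[PO4^3-]
Ksp = (7.8 x 10^-5)^3 × 2.60 × 10^-5 = 1.2 × 10^-17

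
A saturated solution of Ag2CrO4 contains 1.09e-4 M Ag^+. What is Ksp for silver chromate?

Ag2CrO4(s) <=> 2 Ag^+ + CrO4^2-
Stoichiometry gives [CrO4^2-] = (1/2)[Ag^+] = 5.450 × 10^-5 M.
Ksp = [Ag^+]^2[CrO4^2-]
Ksp = (1.09 × 10^-4)^2 × 5.450 × 10^-5 = 6.48 x 10^-13

Ksp = 6.48 × 10^-13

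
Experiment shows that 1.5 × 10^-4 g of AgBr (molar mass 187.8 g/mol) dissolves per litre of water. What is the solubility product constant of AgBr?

Molar solubility s = (1.5 × 10^-4 g/L) / (187.8 g/mol) = 7.99 × 10^-7 M.
AgBr(s) ⇌ Ag^+(aq) + Br^-(aq)
Let s = molar solubility. Then [Ag^+] = s and [Br^-] = s.
Ksp = [Ag^+][Br^-]
Ksp = (s)(s) = s^2
Ksp = (7.99 × 10^-7)^2 = 6.4 x 10^-13

Ksp = 6.4 × 10^-13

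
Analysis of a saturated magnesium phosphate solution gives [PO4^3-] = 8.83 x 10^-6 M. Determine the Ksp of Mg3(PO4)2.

Mg3(PO4)2(s) ⇌ 3 Mg^2+(aq) + 2 PO4^3-(aq)
Stoichiometry gives [Mg^2+] = (3/2)[PO4^3-] = 1.325 × 10^-5 M.
Ksp = [Mg^2+]^3[PO4^3-]^2
Ksp = (1.325 × 10^-5)^3 × (8.83 x 10^-6)^2 = 1.81 × 10^-25

1.81 x 10^-25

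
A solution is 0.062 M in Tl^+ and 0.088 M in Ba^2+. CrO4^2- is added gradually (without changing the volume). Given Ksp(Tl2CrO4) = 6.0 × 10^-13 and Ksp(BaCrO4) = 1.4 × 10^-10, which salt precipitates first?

Tl2CrO4

Precipitation of each salt starts when its ion product equals its Ksp.
For Tl2CrO4: 6.0 × 10^-13 = (0.062)^2 × [CrO4^2-]  ⇒  [CrO4^2-] = 1.6 × 10^-10 M.
For BaCrO4: 1.4 × 10^-10 = 0.088 × [CrO4^2-]  ⇒  [CrO4^2-] = 1.6 × 10^-9 M.
The salt with the lower threshold [CrO4^2-] precipitates first: Tl2CrO4.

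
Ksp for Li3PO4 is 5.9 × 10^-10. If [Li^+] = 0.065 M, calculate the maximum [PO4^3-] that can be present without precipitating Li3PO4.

Li3PO4(s) ⇌ 3 Li^+ + PO4^3-
Ksp = [Li^+]^3[PO4^3-]
Precipitation begins when Q = Ksp. With [Li^+] = 0.065 M:
5.9 × 10^-10 = (0.065)^3 × [PO4^3-]
[PO4^3-] = (5.9 × 10^-10 / 2.75 x 10^-4) = 2.1 × 10^-6 M

[PO4^3-] ≈ 2.1 x 10^-6 M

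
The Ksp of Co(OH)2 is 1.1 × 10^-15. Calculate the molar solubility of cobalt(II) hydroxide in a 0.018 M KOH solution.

3.4 x 10^-12 M

Co(OH)2(s) <=> Co^2+ + 2 OH^-
Ksp = [Co^2+][OH^-]^2
Let s be the molar solubility in this solution. [Co^2+] = s, [OH^-] = 0.018 + 2s ≈ 0.018 (since OH^- from KOH dominates).
Ksp ≈ s × (0.018)^2
s = 3.4 x 10^-12 M
Check: 2s = 6.8 × 10^-12 ≪ 0.018, so the approximation is valid.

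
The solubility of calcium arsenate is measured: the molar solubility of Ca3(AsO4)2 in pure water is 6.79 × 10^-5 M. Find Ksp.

Ca3(AsO4)2(s) <=> 3 Ca^2+(aq) + 2 AsO4^3-(aq)
With molar solubility s: [Ca^2+] = 3s, [AsO4^3-] = 2s.
Ksp = [Ca^2+]^3[AsO4^3-]^2
Ksp = (3s)^3(2s)^2 = 108s^5
With s = 6.79 × 10^-5: Ksp = 1.56 × 10^-19

Ksp = 1.56 × 10^-19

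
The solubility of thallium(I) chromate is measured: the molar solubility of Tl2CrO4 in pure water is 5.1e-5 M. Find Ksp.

Tl2CrO4(s) <=> 2 Tl^+(aq) + CrO4^2-(aq)
Let s = molar solubility. Then [Tl^+] = 2s and [CrO4^2-] = s.
Ksp = [Tl^+]^2[CrO4^2-]
Substituting: Ksp = (2s)^2s = 4s^3
With s = 5.1 x 10^-5: Ksp = 5.3 x 10^-13

Ksp = 5.3e-13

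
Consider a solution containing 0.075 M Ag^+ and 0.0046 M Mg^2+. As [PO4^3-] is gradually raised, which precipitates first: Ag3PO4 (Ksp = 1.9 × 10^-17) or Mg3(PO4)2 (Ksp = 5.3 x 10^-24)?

Precipitation of each salt starts when its ion product equals its Ksp.
For Ag3PO4: 1.9 × 10^-17 = (0.075)^3 × [PO4^3-]  ⇒  [PO4^3-] = 4.5 × 10^-14 M.
For Mg3(PO4)2: 5.3 x 10^-24 = (0.0046)^3 × [PO4^3-]^2  ⇒  [PO4^3-] = 7.4 × 10^-9 M.
The salt with the lower threshold [PO4^3-] precipitates first: Ag3PO4.

Ag3PO4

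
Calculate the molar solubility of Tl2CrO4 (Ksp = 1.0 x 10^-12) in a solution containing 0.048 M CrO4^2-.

Tl2CrO4(s) <=> 2 Tl^+(aq) + CrO4^2-(aq)
Ksp = [Tl^+]^2[CrO4^2-]
Let s = moles of Tl2CrO4 that dissolve per litre. [Tl^+] = 2s, [CrO4^2-] = 0.048 + s ≈ 0.048 (Ksp is small, so little additional dissolves).
Ksp ≈ (2s)^2 × 0.048
s = 2.3 x 10^-6 M
Check: s = 2.3 x 10^-6 ≪ 0.048, so the approximation is valid.

2.3 × 10^-6 M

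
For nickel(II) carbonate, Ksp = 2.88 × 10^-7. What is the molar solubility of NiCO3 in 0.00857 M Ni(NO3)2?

NiCO3(s) ⇌ Ni^2+(aq) + CO3^2-(aq)
Ksp = [Ni^2+][CO3^2-]
Let s = moles of NiCO3 that dissolve per litre. [Ni^2+] = 0.00857 + s ≈ 0.00857, [CO3^2-] = s (Ksp is small, so little additional dissolves).
Ksp ≈ 0.00857 × s
s = 3.36 × 10^-5 M
Check: s = 3.4 × 10^-5 ≪ 0.00857, so the approximation is valid.

s = 3.36e-5 M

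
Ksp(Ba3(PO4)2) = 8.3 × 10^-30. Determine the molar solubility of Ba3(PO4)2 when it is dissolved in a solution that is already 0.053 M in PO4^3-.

Ba3(PO4)2(s) ⇌ 3 Ba^2+ + 2 PO4^3-
Ksp = [Ba^2+]^3[PO4^3-]^2
Let s be the molar solubility in this solution. [Ba^2+] = 3s, [PO4^3-] = 0.053 + 2s ≈ 0.053 (Ksp is small, so little additional dissolves).
Ksp ≈ (3s)^3 × (0.053)^2
s = 4.8 x 10^-10 M
Check: 2s = 9.6 × 10^-10 ≪ 0.053, so the approximation is valid.

s = 4.8e-10 M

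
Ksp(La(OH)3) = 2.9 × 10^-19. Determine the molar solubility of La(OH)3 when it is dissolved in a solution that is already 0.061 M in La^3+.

s = 5.6e-7 M

La(OH)3(s) ⇌ La^3+(aq) + 3 OH^-(aq)
Ksp = [La^3+][OH^-]^3
Let s = moles of La(OH)3 that dissolve per litre. [La^3+] = 0.061 + s ≈ 0.061, [OH^-] = 3s (common-ion effect: La^3+ is already 0.061 M).
Ksp ≈ 0.061 × (3s)^3
s = 5.6 x 10^-7 M
Check: s = 5.6 × 10^-7 ≪ 0.061, so the approximation is valid.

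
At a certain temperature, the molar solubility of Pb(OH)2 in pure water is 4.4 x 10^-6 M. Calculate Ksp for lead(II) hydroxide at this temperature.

Ksp = 3.4e-16

Pb(OH)2(s) ⇌ Pb^2+(aq) + 2 OH^-(aq)
Let s = molar solubility. Then [Pb^2+] = s and [OH^-] = 2s.
Ksp = [Pb^2+][OH^-]^2
Ksp = s(2s)^2 = 4s^3
With s = 4.4 × 10^-6: Ksp = 3.4 × 10^-16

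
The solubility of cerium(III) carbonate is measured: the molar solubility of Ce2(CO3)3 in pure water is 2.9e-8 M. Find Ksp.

Ce2(CO3)3(s) ⇌ 2 Ce^3+ + 3 CO3^2-
For each mole of Ce2(CO3)3 that dissolves: [Ce^3+] = 2s, [CO3^2-] = 3s.
Ksp = [Ce^3+]^2[CO3^2-]^3
Ksp = (2s)^2(3s)^3 = 108s^5
With s = 2.9 × 10^-8: Ksp = 2.2 × 10^-36

Ksp = 2.2 x 10^-36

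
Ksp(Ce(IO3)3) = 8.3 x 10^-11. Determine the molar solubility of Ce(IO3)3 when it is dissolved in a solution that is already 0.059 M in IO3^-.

4.0e-7 M

Ce(IO3)3(s) <=> Ce^3+ + 3 IO3^-
Ksp = [Ce^3+][IO3^-]^3
If s mol/L dissolves here, [Ce^3+] = s, [IO3^-] = 0.059 + 3s ≈ 0.059 (since the IO3^- already present dominates).
Ksp ≈ s × (0.059)^3
s = 4.0 x 10^-7 M
Check: 3s = 1.2 x 10^-6 ≪ 0.059, so the approximation is valid.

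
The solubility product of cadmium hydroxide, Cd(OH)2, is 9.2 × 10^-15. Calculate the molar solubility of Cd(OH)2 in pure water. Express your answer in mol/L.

s ≈ 1.3e-5 M

Cd(OH)2(s) ⇌ Cd^2+(aq) + 2 OH^-(aq)
Ksp = [Cd^2+][OH^-]^2
Let s = molar solubility. Then [Cd^2+] = s and [OH^-] = 2s.
So Ksp = s × (2s)^2 = 4s^3
s = (9.2 × 10^-15 / 4)^(1/3) = 1.3 × 10^-5 M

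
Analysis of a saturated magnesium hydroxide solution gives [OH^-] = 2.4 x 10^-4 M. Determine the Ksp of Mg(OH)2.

Mg(OH)2(s) ⇌ Mg^2+(aq) + 2 OH^-(aq)
Stoichiometry gives [Mg^2+] = (1/2)[OH^-] = 1.20 × 10^-4 M.
Ksp = [Mg^2+][OH^-]^2
Ksp = 1.20 x 10^-4 × (2.4 × 10^-4)^2 = 6.9 × 10^-12

Ksp ≈ 6.9 × 10^-12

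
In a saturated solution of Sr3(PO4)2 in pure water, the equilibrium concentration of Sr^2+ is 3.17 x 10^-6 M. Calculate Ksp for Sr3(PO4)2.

Sr3(PO4)2(s) ⇌ 3 Sr^2+ + 2 PO4^3-
Stoichiometry gives [PO4^3-] = (2/3)[Sr^2+] = 2.113 × 10^-6 M.
Ksp = [Sr^2+]^3[PO4^3-]^2
Ksp = (3.17 x 10^-6)^3 × (2.113 x 10^-6)^2 = 1.42 × 10^-28

Ksp ≈ 1.42 × 10^-28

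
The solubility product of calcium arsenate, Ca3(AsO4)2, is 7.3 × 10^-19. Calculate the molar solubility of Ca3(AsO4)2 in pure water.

s ≈ 9.2 × 10^-5 M

Ca3(AsO4)2(s) <=> 3 Ca^2+(aq) + 2 AsO4^3-(aq)
Ksp = [Ca^2+]^3[AsO4^3-]^2
If s mol/L of Ca3(AsO4)2 dissolves, [Ca^2+] = 3s and [AsO4^3-] = 2s.
So Ksp = (3s)^3 × (2s)^2 = 108s^5
s = (7.3 × 10^-19 / 108)^(1/5) = 9.2 × 10^-5 M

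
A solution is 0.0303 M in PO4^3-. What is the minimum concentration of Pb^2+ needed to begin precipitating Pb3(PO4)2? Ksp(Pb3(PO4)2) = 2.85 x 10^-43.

6.77 × 10^-14 M

Pb3(PO4)2(s) <=> 3 Pb^2+ + 2 PO4^3-
Ksp = [Pb^2+]^3[PO4^3-]^2
Precipitation begins when Q = Ksp. With [PO4^3-] = 0.0303 M:
2.85 x 10^-43 = (0.0303)^2 × [Pb^2+]^3
[Pb^2+] = (2.85 x 10^-43 / 9.181 × 10^-4)^(1/3) = 6.77 x 10^-14 M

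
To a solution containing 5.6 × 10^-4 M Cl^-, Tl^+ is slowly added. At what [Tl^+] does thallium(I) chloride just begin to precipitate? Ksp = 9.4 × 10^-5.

[Tl^+] = 1.7e-1 M

TlCl(s) <=> Tl^+(aq) + Cl^-(aq)
Ksp = [Tl^+][Cl^-]
Precipitation begins when Q = Ksp. With [Cl^-] = 5.6 × 10^-4 M:
9.4 × 10^-5 = (5.6 × 10^-4) × [Tl^+]
[Tl^+] = (9.4 × 10^-5 / 5.6 × 10^-4) = 1.7 × 10^-1 M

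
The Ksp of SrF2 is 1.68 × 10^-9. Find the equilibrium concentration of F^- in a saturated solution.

[F^-] ≈ 1.50 x 10^-3 M

SrF2(s) ⇌ Sr^2+(aq) + 2 F^-(aq)
Ksp = [Sr^2+][F^-]^2
Let s = molar solubility. Then [Sr^2+] = s and [F^-] = 2s.
Ksp = s(2s)^2 = 4s^3
s = (1.68 × 10^-9 / 4)^(1/3) = 7.489 × 10^-4 M
[F^-] = 2s = 1.50 × 10^-3 M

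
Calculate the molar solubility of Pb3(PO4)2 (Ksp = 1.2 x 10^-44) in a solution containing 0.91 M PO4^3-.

Pb3(PO4)2(s) <=> 3 Pb^2+(aq) + 2 PO4^3-(aq)
Ksp = [Pb^2+]^3[PO4^3-]^2
Let s = moles of Pb3(PO4)2 that dissolve per litre. [Pb^2+] = 3s, [PO4^3-] = 0.91 + 2s ≈ 0.91 (since the PO4^3- already present dominates).
Ksp ≈ (3s)^3 × (0.91)^2
s = 8.1 × 10^-16 M
Check: 2s = 1.6 × 10^-15 ≪ 0.91, so the approximation is valid.

s ≈ 8.1e-16 M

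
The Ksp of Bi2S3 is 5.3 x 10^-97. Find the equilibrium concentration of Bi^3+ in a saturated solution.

[Bi^3+] ≈ 4.4 × 10^-20 M

Bi2S3(s) ⇌ 2 Bi^3+ + 3 S^2-
Ksp = [Bi^3+]^2[S^2-]^3
For each mole of Bi2S3 that dissolves: [Bi^3+] = 2s, [S^2-] = 3s.
Ksp = (2s)^2(3s)^3 = 108s^5
s^5 = 5.3 x 10^-97 / 108, so s = 2.18 x 10^-20 M
[Bi^3+] = 2s = 4.4 x 10^-20 M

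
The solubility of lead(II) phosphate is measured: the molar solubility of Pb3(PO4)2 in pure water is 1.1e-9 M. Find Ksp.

Ksp ≈ 1.7e-43

Pb3(PO4)2(s) ⇌ 3 Pb^2+ + 2 PO4^3-
With molar solubility s: [Pb^2+] = 3s, [PO4^3-] = 2s.
Ksp = [Pb^2+]^3[PO4^3-]^2
Substituting: Ksp = (3s)^3(2s)^2 = 108s^5
With s = 1.1 × 10^-9: Ksp = 1.7 × 10^-43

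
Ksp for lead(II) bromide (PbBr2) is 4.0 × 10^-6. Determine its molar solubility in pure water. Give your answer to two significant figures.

PbBr2(s) ⇌ Pb^2+ + 2 Br^-
Ksp = [Pb^2+][Br^-]^2
With molar solubility s: [Pb^2+] = s, [Br^-] = 2s.
Substituting: Ksp = s(2s)^2 = 4s^3
Solving, s = (4.0 × 10^-6/4)^(1/3) = 1.0 × 10^-2 M

s = 0.010 M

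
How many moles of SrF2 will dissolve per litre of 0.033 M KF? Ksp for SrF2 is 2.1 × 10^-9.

SrF2(s) <=> Sr^2+(aq) + 2 F^-(aq)
Ksp = [Sr^2+][F^-]^2
If s mol/L dissolves here, [Sr^2+] = s, [F^-] = 0.033 + 2s ≈ 0.033 (Ksp is small, so little additional dissolves).
Ksp ≈ s × (0.033)^2
s = 1.9 × 10^-6 M
Check: 2s = 3.9 × 10^-6 ≪ 0.033, so the approximation is valid.

s = 1.9 × 10^-6 M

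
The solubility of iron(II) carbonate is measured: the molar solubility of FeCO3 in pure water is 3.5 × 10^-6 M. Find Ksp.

FeCO3(s) <=> Fe^2+ + CO3^2-
Let s = molar solubility. Then [Fe^2+] = s and [CO3^2-] = s.
Ksp = [Fe^2+][CO3^2-]
Ksp = s × s = s^2
Ksp = (3.5 × 10^-6)^2 = 1.2 × 10^-11

Ksp = 1.2e-11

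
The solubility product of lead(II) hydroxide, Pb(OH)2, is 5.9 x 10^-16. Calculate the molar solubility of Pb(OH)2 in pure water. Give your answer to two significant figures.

Pb(OH)2(s) ⇌ Pb^2+(aq) + 2 OH^-(aq)
Ksp = [Pb^2+][OH^-]^2
If s mol/L of Pb(OH)2 dissolves, [Pb^2+] = s and [OH^-] = 2s.
Substituting: Ksp = s(2s)^2 = 4s^3
Solving, s = (5.9 x 10^-16/4)^(1/3) = 5.3 × 10^-6 M

s = 5.3 × 10^-6 M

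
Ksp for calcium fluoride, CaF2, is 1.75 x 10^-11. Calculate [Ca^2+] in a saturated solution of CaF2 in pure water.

CaF2(s) ⇌ Ca^2+(aq) + 2 F^-(aq)
Ksp = [Ca^2+][F^-]^2
If s mol/L of CaF2 dissolves, [Ca^2+] = s and [F^-] = 2s.
Ksp = s(2s)^2 = 4s^3
s = (1.75 x 10^-11 / 4)^(1/3) = 1.636 × 10^-4 M
[Ca^2+] = s = 1.64 × 10^-4 M

[Ca^2+] = 1.64 × 10^-4 M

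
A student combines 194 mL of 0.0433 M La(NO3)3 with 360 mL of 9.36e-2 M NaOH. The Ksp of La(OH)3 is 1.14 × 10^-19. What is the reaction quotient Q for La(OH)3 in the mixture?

Total volume = 194 + 360 = 554 mL.
[La^3+] = 4.33 × 10^-2 × (194/554) = 1.516 × 10^-2 M
[OH^-] = 9.36 × 10^-2 × (360/554) = 6.082 × 10^-2 M
La(OH)3(s) ⇌ La^3+ + 3 OH^-, so Q = [La^3+][OH^-]^3
Q = (1.516 × 10^-2)(6.082 × 10^-2)^3 = 3.41 × 10^-6
Q > Ksp, so La(OH)3 will precipitate.

Q ≈ 3.41 × 10^-6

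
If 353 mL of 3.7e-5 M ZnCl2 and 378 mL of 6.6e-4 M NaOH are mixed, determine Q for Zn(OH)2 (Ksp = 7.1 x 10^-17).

Total volume = 353 + 378 = 731 mL.
[Zn^2+] = 3.7 × 10^-5 × (353/731) = 1.79 × 10^-5 M
[OH^-] = 6.6 × 10^-4 × (378/731) = 3.41 x 10^-4 M
Zn(OH)2(s) <=> Zn^2+(aq) + 2 OH^-(aq), so Q = [Zn^2+][OH^-]^2
Q = (1.79 × 10^-5)(3.41 × 10^-4)^2 = 2.1 × 10^-12
Q > Ksp, so Zn(OH)2 will precipitate.

Q = 2.1 × 10^-12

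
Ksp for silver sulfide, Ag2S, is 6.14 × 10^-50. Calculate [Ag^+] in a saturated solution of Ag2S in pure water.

4.97 x 10^-17 M

Ag2S(s) ⇌ 2 Ag^+(aq) + S^2-(aq)
Ksp = [Ag^+]^2[S^2-]
Let s = molar solubility. Then [Ag^+] = 2s and [S^2-] = s.
Substituting: Ksp = (2s)^2s = 4s^3
s^3 = 6.14 × 10^-50 / 4, so s = 2.485 x 10^-17 M
[Ag^+] = 2s = 4.97 × 10^-17 M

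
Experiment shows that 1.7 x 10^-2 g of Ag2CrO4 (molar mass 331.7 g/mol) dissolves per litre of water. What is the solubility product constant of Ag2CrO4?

Molar solubility s = (1.7 x 10^-2 g/L) / (331.7 g/mol) = 5.13 x 10^-5 M.
Ag2CrO4(s) <=> 2 Ag^+ + CrO4^2-
With molar solubility s: [Ag^+] = 2s, [CrO4^2-] = s.
Ksp = [Ag^+]^2[CrO4^2-]
Ksp = (2s)^2s = 4s^3
With s = 5.13 × 10^-5: Ksp = 5.4 × 10^-13

5.4 x 10^-13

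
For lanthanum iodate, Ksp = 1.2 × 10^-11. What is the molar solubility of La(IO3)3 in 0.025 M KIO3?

La(IO3)3(s) ⇌ La^3+(aq) + 3 IO3^-(aq)
Ksp = [La^3+][IO3^-]^3
Let s be the molar solubility in this solution. [La^3+] = s, [IO3^-] = 0.025 + 3s ≈ 0.025 (Ksp is small, so little additional dissolves).
Ksp ≈ s × (0.025)^3
s = 7.7 x 10^-7 M
Check: 3s = 2.3 × 10^-6 ≪ 0.025, so the approximation is valid.

s ≈ 7.7 × 10^-7 M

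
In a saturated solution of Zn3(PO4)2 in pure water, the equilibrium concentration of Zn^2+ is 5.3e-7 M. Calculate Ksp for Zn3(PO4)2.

1.9 × 10^-32

Zn3(PO4)2(s) ⇌ 3 Zn^2+(aq) + 2 PO4^3-(aq)
Stoichiometry gives [PO4^3-] = (2/3)[Zn^2+] = 3.53 × 10^-7 M.
Ksp = [Zn^2+]^3[PO4^3-]^2
Ksp = (5.3 x 10^-7)^3 × (3.53 × 10^-7)^2 = 1.9 x 10^-32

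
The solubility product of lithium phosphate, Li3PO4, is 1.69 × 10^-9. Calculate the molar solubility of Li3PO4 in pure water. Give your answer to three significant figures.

2.81 x 10^-3 M

Li3PO4(s) ⇌ 3 Li^+ + PO4^3-
Ksp = [Li^+]^3[PO4^3-]
Let s = molar solubility. Then [Li^+] = 3s and [PO4^3-] = s.
So Ksp = (3s)^3 × s = 27s^4
Solving, s = (1.69 × 10^-9/27)^(1/4) = 2.81 × 10^-3 M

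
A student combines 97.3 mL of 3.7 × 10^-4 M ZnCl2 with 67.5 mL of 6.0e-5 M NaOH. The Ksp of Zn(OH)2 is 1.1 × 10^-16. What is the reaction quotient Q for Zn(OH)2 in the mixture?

Total volume = 97.3 + 67.5 = 164.8 mL.
[Zn^2+] = 3.7 x 10^-4 × (97.3/164.8) = 2.18 × 10^-4 M
[OH^-] = 6.0 x 10^-5 × (67.5/164.8) = 2.46 × 10^-5 M
Zn(OH)2(s) ⇌ Zn^2+ + 2 OH^-, so Q = [Zn^2+][OH^-]^2
Q = (2.18 x 10^-4)(2.46 × 10^-5)^2 = 1.3 × 10^-13
Q > Ksp, so Zn(OH)2 will precipitate.

Q = 1.3 × 10^-13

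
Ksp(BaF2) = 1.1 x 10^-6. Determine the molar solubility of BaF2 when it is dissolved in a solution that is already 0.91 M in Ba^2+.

s ≈ 5.5 × 10^-4 M

BaF2(s) <=> Ba^2+(aq) + 2 F^-(aq)
Ksp = [Ba^2+][F^-]^2
Let s = moles of BaF2 that dissolve per litre. [Ba^2+] = 0.91 + s ≈ 0.91, [F^-] = 2s (since the Ba^2+ already present dominates).
Ksp ≈ 0.91 × (2s)^2
s = 5.5 × 10^-4 M
Check: s = 5.5 × 10^-4 ≪ 0.91, so the approximation is valid.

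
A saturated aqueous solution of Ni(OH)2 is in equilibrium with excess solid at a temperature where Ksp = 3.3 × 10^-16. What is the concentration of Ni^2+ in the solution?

Ni(OH)2(s) ⇌ Ni^2+(aq) + 2 OH^-(aq)
Ksp = [Ni^2+][OH^-]^2
If s mol/L of Ni(OH)2 dissolves, [Ni^2+] = s and [OH^-] = 2s.
Ksp = s(2s)^2 = 4s^3
Solving, s = (3.3 × 10^-16/4)^(1/3) = 4.35 × 10^-6 M
[Ni^2+] = s = 4.4 x 10^-6 M

[Ni^2+] ≈ 4.4e-6 M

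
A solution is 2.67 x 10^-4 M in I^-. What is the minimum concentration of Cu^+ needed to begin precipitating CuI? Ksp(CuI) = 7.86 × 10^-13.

CuI(s) <=> Cu^+ + I^-
Ksp = [Cu^+][I^-]
Precipitation begins when Q = Ksp. With [I^-] = 2.67 x 10^-4 M:
7.86 × 10^-13 = (2.67 x 10^-4) × [Cu^+]
[Cu^+] = (7.86 × 10^-13 / 2.67 × 10^-4) = 2.94 × 10^-9 M

2.94 × 10^-9 M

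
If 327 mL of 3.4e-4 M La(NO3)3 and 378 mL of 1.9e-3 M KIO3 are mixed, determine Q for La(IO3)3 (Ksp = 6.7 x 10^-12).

Q ≈ 1.7e-13

Total volume = 327 + 378 = 705 mL.
[La^3+] = 3.4 × 10^-4 × (327/705) = 1.58 × 10^-4 M
[IO3^-] = 1.9 × 10^-3 × (378/705) = 1.02 × 10^-3 M
La(IO3)3(s) ⇌ La^3+(aq) + 3 IO3^-(aq), so Q = [La^3+][IO3^-]^3
Q = (1.58 × 10^-4)(1.02 × 10^-3)^3 = 1.7 × 10^-13
Q < Ksp, so no precipitate of La(IO3)3 forms.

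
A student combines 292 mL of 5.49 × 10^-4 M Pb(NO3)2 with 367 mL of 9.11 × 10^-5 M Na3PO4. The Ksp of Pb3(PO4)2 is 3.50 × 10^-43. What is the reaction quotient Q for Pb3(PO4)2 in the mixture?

3.71 x 10^-20

Total volume = 292 + 367 = 659 mL.
[Pb^2+] = 5.49 x 10^-4 × (292/659) = 2.433 × 10^-4 M
[PO4^3-] = 9.11 × 10^-5 × (367/659) = 5.073 × 10^-5 M
Pb3(PO4)2(s) <=> 3 Pb^2+(aq) + 2 PO4^3-(aq), so Q = [Pb^2+]^3[PO4^3-]^2
Q = (2.433 × 10^-4)^3(5.073 × 10^-5)^2 = 3.71 x 10^-20
Q > Ksp, so Pb3(PO4)2 will precipitate.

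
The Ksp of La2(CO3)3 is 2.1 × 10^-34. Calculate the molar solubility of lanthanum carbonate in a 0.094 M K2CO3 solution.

La2(CO3)3(s) <=> 2 La^3+(aq) + 3 CO3^2-(aq)
Ksp = [La^3+]^2[CO3^2-]^3
Let s be the molar solubility in this solution. [La^3+] = 2s, [CO3^2-] = 0.094 + 3s ≈ 0.094 (since CO3^2- from K2CO3 dominates).
Ksp ≈ (2s)^2 × (0.094)^3
s = 2.5 x 10^-16 M
Check: 3s = 7.5 x 10^-16 ≪ 0.094, so the approximation is valid.

2.5e-16 M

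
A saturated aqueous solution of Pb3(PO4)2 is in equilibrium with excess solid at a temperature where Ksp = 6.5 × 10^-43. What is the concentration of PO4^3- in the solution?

2.9e-9 M

Pb3(PO4)2(s) ⇌ 3 Pb^2+ + 2 PO4^3-
Ksp = [Pb^2+]^3[PO4^3-]^2
For each mole of Pb3(PO4)2 that dissolves: [Pb^2+] = 3s, [PO4^3-] = 2s.
Ksp = (3s)^3(2s)^2 = 108s^5
s^5 = 6.5 × 10^-43 / 108, so s = 1.43 × 10^-9 M
[PO4^3-] = 2s = 2.9 × 10^-9 M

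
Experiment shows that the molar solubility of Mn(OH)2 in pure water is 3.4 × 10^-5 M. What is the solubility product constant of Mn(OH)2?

Mn(OH)2(s) ⇌ Mn^2+ + 2 OH^-
Let s = molar solubility. Then [Mn^2+] = s and [OH^-] = 2s.
Ksp = [Mn^2+][OH^-]^2
Ksp = s(2s)^2 = 4s^3
Ksp = 4 × (3.4 x 10^-5)^3 = 1.6 × 10^-13

1.6e-13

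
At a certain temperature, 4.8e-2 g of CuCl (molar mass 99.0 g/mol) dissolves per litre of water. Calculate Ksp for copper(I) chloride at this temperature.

Molar solubility s = (4.8 × 10^-2 g/L) / (99.0 g/mol) = 4.85 × 10^-4 M.
CuCl(s) ⇌ Cu^+(aq) + Cl^-(aq)
For each mole of CuCl that dissolves: [Cu^+] = s, [Cl^-] = s.
Ksp = [Cu^+][Cl^-]
Ksp = s × s = s^2
With s = 4.85 × 10^-4: Ksp = 2.4 × 10^-7

Ksp ≈ 2.4 × 10^-7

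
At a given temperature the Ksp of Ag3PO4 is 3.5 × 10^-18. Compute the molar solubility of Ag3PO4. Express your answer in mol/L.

s = 1.9e-5 M

Ag3PO4(s) ⇌ 3 Ag^+ + PO4^3-
Ksp = [Ag^+]^3[PO4^3-]
If s mol/L of Ag3PO4 dissolves, [Ag^+] = 3s and [PO4^3-] = s.
Ksp = (3s)^3s = 27s^4
s^4 = 3.5 × 10^-18 / 27, so s = 1.9 × 10^-5 M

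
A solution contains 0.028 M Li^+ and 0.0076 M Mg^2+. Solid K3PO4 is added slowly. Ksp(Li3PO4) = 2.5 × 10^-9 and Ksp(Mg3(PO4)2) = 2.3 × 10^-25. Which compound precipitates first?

Each salt begins to precipitate when Q = Ksp, i.e. when [PO4^3-] reaches its threshold.
For Li3PO4: 2.5 × 10^-9 = (0.028)^3 × [PO4^3-]  ⇒  [PO4^3-] = 1.1 × 10^-4 M.
For Mg3(PO4)2: 2.3 × 10^-25 = (0.0076)^3 × [PO4^3-]^2  ⇒  [PO4^3-] = 7.2 x 10^-10 M.
The salt with the lower threshold [PO4^3-] precipitates first: Mg3(PO4)2.

Mg3(PO4)2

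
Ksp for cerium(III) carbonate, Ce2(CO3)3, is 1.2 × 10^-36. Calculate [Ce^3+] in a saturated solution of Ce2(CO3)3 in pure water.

Ce2(CO3)3(s) ⇌ 2 Ce^3+(aq) + 3 CO3^2-(aq)
Ksp = [Ce^3+]^2[CO3^2-]^3
For each mole of Ce2(CO3)3 that dissolves: [Ce^3+] = 2s, [CO3^2-] = 3s.
Substituting: Ksp = (2s)^2(3s)^3 = 108s^5
s = (1.2 × 10^-36 / 108)^(1/5) = 2.57 × 10^-8 M
[Ce^3+] = 2s = 5.1 × 10^-8 M

[Ce^3+] = 5.1e-8 M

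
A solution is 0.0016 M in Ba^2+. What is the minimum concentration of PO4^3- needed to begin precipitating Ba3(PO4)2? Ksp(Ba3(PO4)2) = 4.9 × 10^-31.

Ba3(PO4)2(s) <=> 3 Ba^2+ + 2 PO4^3-
Ksp = [Ba^2+]^3[PO4^3-]^2
Precipitation begins when Q = Ksp. With [Ba^2+] = 0.0016 M:
4.9 × 10^-31 = (0.0016)^3 × [PO4^3-]^2
[PO4^3-] = (4.9 × 10^-31 / 4.10 x 10^-9)^(1/2) = 1.1 × 10^-11 M

1.1 × 10^-11 M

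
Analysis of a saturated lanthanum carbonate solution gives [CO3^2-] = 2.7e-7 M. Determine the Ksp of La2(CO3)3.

La2(CO3)3(s) ⇌ 2 La^3+(aq) + 3 CO3^2-(aq)
Stoichiometry gives [La^3+] = (2/3)[CO3^2-] = 1.80 × 10^-7 M.
Ksp = [La^3+]^2[CO3^2-]^3
Ksp = (1.80 x 10^-7)^2 × (2.7 × 10^-7)^3 = 6.4 x 10^-34

Ksp = 6.4e-34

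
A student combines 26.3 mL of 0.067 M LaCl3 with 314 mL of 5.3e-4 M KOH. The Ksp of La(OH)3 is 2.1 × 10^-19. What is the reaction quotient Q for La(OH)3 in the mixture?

Q = 6.1 × 10^-13

Total volume = 26.3 + 314 = 340.3 mL.
[La^3+] = 6.7 x 10^-2 × (26.3/340.3) = 5.18 × 10^-3 M
[OH^-] = 5.3 × 10^-4 × (314/340.3) = 4.89 × 10^-4 M
La(OH)3(s) <=> La^3+ + 3 OH^-, so Q = [La^3+][OH^-]^3
Q = (5.18 x 10^-3)(4.89 x 10^-4)^3 = 6.1 × 10^-13
Q > Ksp, so La(OH)3 will precipitate.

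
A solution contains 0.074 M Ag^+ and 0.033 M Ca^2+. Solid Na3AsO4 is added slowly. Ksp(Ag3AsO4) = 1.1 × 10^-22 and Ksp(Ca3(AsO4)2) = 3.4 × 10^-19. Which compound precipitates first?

Ag3AsO4

Each salt begins to precipitate when Q = Ksp, i.e. when [AsO4^3-] reaches its threshold.
For Ag3AsO4: 1.1 × 10^-22 = (0.074)^3 × [AsO4^3-]  ⇒  [AsO4^3-] = 2.7 x 10^-19 M.
For Ca3(AsO4)2: 3.4 × 10^-19 = (0.033)^3 × [AsO4^3-]^2  ⇒  [AsO4^3-] = 9.7 × 10^-8 M.
The salt with the lower threshold [AsO4^3-] precipitates first: Ag3AsO4.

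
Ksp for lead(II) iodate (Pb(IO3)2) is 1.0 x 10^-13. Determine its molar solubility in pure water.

Pb(IO3)2(s) <=> Pb^2+(aq) + 2 IO3^-(aq)
Ksp = [Pb^2+][IO3^-]^2
For each mole of Pb(IO3)2 that dissolves: [Pb^2+] = s, [IO3^-] = 2s.
So Ksp = s × (2s)^2 = 4s^3
s = (1.0 x 10^-13 / 4)^(1/3) = 2.9 × 10^-5 M

2.9 × 10^-5 M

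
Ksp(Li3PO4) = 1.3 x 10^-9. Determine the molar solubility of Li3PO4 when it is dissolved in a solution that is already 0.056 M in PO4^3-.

9.5e-4 M

Li3PO4(s) ⇌ 3 Li^+ + PO4^3-
Ksp = [Li^+]^3[PO4^3-]
Let s = moles of Li3PO4 that dissolve per litre. [Li^+] = 3s, [PO4^3-] = 0.056 + s ≈ 0.056 (Ksp is small, so little additional dissolves).
Ksp ≈ (3s)^3 × 0.056
s = 9.5 x 10^-4 M
Check: s = 9.5 × 10^-4 ≪ 0.056, so the approximation is valid.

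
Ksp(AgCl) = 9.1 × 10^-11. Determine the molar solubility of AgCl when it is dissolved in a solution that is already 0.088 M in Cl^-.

1.0e-9 M

AgCl(s) ⇌ Ag^+(aq) + Cl^-(aq)
Ksp = [Ag^+][Cl^-]
Let s = moles of AgCl that dissolve per litre. [Ag^+] = s, [Cl^-] = 0.088 + s ≈ 0.088 (common-ion effect: Cl^- is already 0.088 M).
Ksp ≈ s × 0.088
s = 1.0 × 10^-9 M
Check: s = 1.0 × 10^-9 ≪ 0.088, so the approximation is valid.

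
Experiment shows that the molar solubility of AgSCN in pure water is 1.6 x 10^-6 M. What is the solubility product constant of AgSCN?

2.6 × 10^-12

AgSCN(s) ⇌ Ag^+ + SCN^-
Let s = molar solubility. Then [Ag^+] = s and [SCN^-] = s.
Ksp = [Ag^+][SCN^-]
Ksp = (s)(s) = s^2
Ksp = (1.6 × 10^-6)^2 = 2.6 × 10^-12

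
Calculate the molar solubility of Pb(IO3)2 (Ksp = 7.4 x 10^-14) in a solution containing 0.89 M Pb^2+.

s = 1.4e-7 M

Pb(IO3)2(s) ⇌ Pb^2+(aq) + 2 IO3^-(aq)
Ksp = [Pb^2+][IO3^-]^2
If s mol/L dissolves here, [Pb^2+] = 0.89 + s ≈ 0.89, [IO3^-] = 2s (common-ion effect: Pb^2+ is already 0.89 M).
Ksp ≈ 0.89 × (2s)^2
s = 1.4 × 10^-7 M
Check: s = 1.4 x 10^-7 ≪ 0.89, so the approximation is valid.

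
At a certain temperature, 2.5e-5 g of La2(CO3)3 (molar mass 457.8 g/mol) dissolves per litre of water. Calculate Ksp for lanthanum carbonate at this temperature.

5.2 × 10^-35

Molar solubility s = (2.5 × 10^-5 g/L) / (457.8 g/mol) = 5.46 x 10^-8 M.
La2(CO3)3(s) ⇌ 2 La^3+ + 3 CO3^2-
With molar solubility s: [La^3+] = 2s, [CO3^2-] = 3s.
Ksp = [La^3+]^2[CO3^2-]^3
Substituting: Ksp = (2s)^2(3s)^3 = 108s^5
With s = 5.46 × 10^-8: Ksp = 5.2 × 10^-35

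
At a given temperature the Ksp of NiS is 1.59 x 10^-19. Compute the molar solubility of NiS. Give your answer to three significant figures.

s ≈ 3.99e-10 M

NiS(s) <=> Ni^2+ + S^2-
Ksp = [Ni^2+][S^2-]
For each mole of NiS that dissolves: [Ni^2+] = s, [S^2-] = s.
Ksp = s^2
s = √(1.59 x 10^-19) = 3.99 × 10^-10 M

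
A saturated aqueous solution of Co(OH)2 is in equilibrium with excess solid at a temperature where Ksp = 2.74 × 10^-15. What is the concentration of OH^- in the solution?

Co(OH)2(s) <=> Co^2+ + 2 OH^-
Ksp = [Co^2+][OH^-]^2
If s mol/L of Co(OH)2 dissolves, [Co^2+] = s and [OH^-] = 2s.
Substituting: Ksp = s(2s)^2 = 4s^3
s = (2.74 × 10^-15 / 4)^(1/3) = 8.815 x 10^-6 M
[OH^-] = 2s = 1.76 x 10^-5 M

[OH^-] ≈ 1.76e-5 M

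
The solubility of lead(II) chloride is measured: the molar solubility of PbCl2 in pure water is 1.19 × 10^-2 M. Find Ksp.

PbCl2(s) ⇌ Pb^2+(aq) + 2 Cl^-(aq)
Let s = molar solubility. Then [Pb^2+] = s and [Cl^-] = 2s.
Ksp = [Pb^2+][Cl^-]^2
Substituting: Ksp = s(2s)^2 = 4s^3
With s = 1.19 x 10^-2: Ksp = 6.74 × 10^-6

Ksp = 6.74 x 10^-6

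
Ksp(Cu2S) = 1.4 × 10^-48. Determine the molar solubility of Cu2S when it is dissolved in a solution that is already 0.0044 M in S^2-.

s ≈ 8.9 × 10^-24 M

Cu2S(s) ⇌ 2 Cu^+(aq) + S^2-(aq)
Ksp = [Cu^+]^2[S^2-]
If s mol/L dissolves here, [Cu^+] = 2s, [S^2-] = 0.0044 + s ≈ 0.0044 (since the S^2- already present dominates).
Ksp ≈ (2s)^2 × 0.0044
s = 8.9 x 10^-24 M
Check: s = 8.9 × 10^-24 ≪ 0.0044, so the approximation is valid.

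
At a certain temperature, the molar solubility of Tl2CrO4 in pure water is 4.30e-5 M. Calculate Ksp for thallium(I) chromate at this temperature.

Tl2CrO4(s) ⇌ 2 Tl^+ + CrO4^2-
Let s = molar solubility. Then [Tl^+] = 2s and [CrO4^2-] = s.
Ksp = [Tl^+]^2[CrO4^2-]
So Ksp = (2s)^2 × s = 4s^3
With s = 4.30 × 10^-5: Ksp = 3.18 × 10^-13

Ksp = 3.18 × 10^-13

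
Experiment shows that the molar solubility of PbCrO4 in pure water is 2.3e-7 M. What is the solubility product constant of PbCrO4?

Ksp ≈ 5.3 x 10^-14

PbCrO4(s) ⇌ Pb^2+ + CrO4^2-
If s mol/L of PbCrO4 dissolves, [Pb^2+] = s and [CrO4^2-] = s.
Ksp = [Pb^2+][CrO4^2-]
Ksp = s^2
With s = 2.3 x 10^-7: Ksp = 5.3 x 10^-14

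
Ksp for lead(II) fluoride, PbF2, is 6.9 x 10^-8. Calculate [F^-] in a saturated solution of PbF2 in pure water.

[F^-] = 5.2 × 10^-3 M

PbF2(s) <=> Pb^2+ + 2 F^-
Ksp = [Pb^2+][F^-]^2
With molar solubility s: [Pb^2+] = s, [F^-] = 2s.
Substituting: Ksp = s(2s)^2 = 4s^3
s^3 = 6.9 x 10^-8 / 4, so s = 2.58 × 10^-3 M
[F^-] = 2s = 5.2 x 10^-3 M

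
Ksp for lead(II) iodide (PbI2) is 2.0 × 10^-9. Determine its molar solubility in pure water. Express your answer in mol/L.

s = 7.9e-4 M

PbI2(s) <=> Pb^2+(aq) + 2 I^-(aq)
Ksp = [Pb^2+][I^-]^2
If s mol/L of PbI2 dissolves, [Pb^2+] = s and [I^-] = 2s.
Substituting: Ksp = s(2s)^2 = 4s^3
s^3 = 2.0 × 10^-9 / 4, so s = 7.9 x 10^-4 M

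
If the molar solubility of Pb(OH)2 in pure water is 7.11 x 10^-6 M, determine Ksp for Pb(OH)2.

Ksp = 1.44e-15

Pb(OH)2(s) ⇌ Pb^2+ + 2 OH^-
Let s = molar solubility. Then [Pb^2+] = s and [OH^-] = 2s.
Ksp = [Pb^2+][OH^-]^2
Ksp = s(2s)^2 = 4s^3
Ksp = 4 × (7.11 × 10^-6)^3 = 1.44 × 10^-15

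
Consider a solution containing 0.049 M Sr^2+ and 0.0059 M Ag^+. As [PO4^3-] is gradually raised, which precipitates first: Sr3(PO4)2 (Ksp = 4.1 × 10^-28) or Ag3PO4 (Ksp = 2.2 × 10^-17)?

Each salt begins to precipitate when Q = Ksp, i.e. when [PO4^3-] reaches its threshold.
For Sr3(PO4)2: 4.1 × 10^-28 = (0.049)^3 × [PO4^3-]^2  ⇒  [PO4^3-] = 1.9 × 10^-12 M.
For Ag3PO4: 2.2 × 10^-17 = (0.0059)^3 × [PO4^3-]  ⇒  [PO4^3-] = 1.1 x 10^-10 M.
The salt with the lower threshold [PO4^3-] precipitates first: Sr3(PO4)2.

Sr3(PO4)2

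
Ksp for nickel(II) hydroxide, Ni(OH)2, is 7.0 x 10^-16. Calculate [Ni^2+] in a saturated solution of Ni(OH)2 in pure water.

[Ni^2+] ≈ 5.6 × 10^-6 M

Ni(OH)2(s) ⇌ Ni^2+(aq) + 2 OH^-(aq)
Ksp = [Ni^2+][OH^-]^2
Let s = molar solubility. Then [Ni^2+] = s and [OH^-] = 2s.
Substituting: Ksp = s(2s)^2 = 4s^3
Solving, s = (7.0 x 10^-16/4)^(1/3) = 5.59 x 10^-6 M
[Ni^2+] = s = 5.6 × 10^-6 M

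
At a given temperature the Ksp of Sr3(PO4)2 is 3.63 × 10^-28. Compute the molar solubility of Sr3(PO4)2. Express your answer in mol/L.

s ≈ 1.27 × 10^-6 M

Sr3(PO4)2(s) ⇌ 3 Sr^2+(aq) + 2 PO4^3-(aq)
Ksp = [Sr^2+]^3[PO4^3-]^2
If s mol/L of Sr3(PO4)2 dissolves, [Sr^2+] = 3s and [PO4^3-] = 2s.
Substituting: Ksp = (3s)^3(2s)^2 = 108s^5
s = (3.63 × 10^-28 / 108)^(1/5) = 1.27 x 10^-6 M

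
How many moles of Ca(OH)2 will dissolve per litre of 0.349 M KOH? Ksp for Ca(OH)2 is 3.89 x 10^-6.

Ca(OH)2(s) ⇌ Ca^2+(aq) + 2 OH^-(aq)
Ksp = [Ca^2+][OH^-]^2
If s mol/L dissolves here, [Ca^2+] = s, [OH^-] = 0.349 + 2s ≈ 0.349 (common-ion effect: OH^- is already 0.349 M).
Ksp ≈ s × (0.349)^2
s = 3.19 x 10^-5 M
Check: 2s = 6.4 x 10^-5 ≪ 0.349, so the approximation is valid.

3.19 x 10^-5 M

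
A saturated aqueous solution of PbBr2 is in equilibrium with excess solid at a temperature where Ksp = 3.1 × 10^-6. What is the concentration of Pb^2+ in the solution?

[Pb^2+] ≈ 9.2 × 10^-3 M

PbBr2(s) <=> Pb^2+ + 2 Br^-
Ksp = [Pb^2+][Br^-]^2
With molar solubility s: [Pb^2+] = s, [Br^-] = 2s.
Substituting: Ksp = s(2s)^2 = 4s^3
Solving, s = (3.1 × 10^-6/4)^(1/3) = 9.19 × 10^-3 M
[Pb^2+] = s = 9.2 x 10^-3 M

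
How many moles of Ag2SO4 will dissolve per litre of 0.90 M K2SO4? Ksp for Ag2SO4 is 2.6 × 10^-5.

Ag2SO4(s) ⇌ 2 Ag^+ + SO4^2-
Ksp = [Ag^+]^2[SO4^2-]
Let s = moles of Ag2SO4 that dissolve per litre. [Ag^+] = 2s, [SO4^2-] = 0.90 + s ≈ 0.90 (common-ion effect: SO4^2- is already 0.90 M).
Ksp ≈ (2s)^2 × 0.90
s = 2.7 x 10^-3 M
Check: s = 2.7 × 10^-3 ≪ 0.90, so the approximation is valid.

2.7e-3 M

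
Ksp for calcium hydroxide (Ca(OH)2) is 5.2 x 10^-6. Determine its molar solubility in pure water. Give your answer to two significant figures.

Ca(OH)2(s) <=> Ca^2+ + 2 OH^-
Ksp = [Ca^2+][OH^-]^2
For each mole of Ca(OH)2 that dissolves: [Ca^2+] = s, [OH^-] = 2s.
Ksp = s(2s)^2 = 4s^3
s = (5.2 x 10^-6 / 4)^(1/3) = 1.1 × 10^-2 M

1.1e-2 M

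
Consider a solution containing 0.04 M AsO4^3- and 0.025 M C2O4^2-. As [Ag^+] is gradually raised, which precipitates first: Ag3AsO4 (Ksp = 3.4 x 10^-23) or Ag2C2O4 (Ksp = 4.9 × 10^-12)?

Ag3AsO4

Precipitation of each salt starts when its ion product equals its Ksp.
For Ag3AsO4: 3.4 x 10^-23 = 0.04 × [Ag^+]^3  ⇒  [Ag^+] = 9.5 x 10^-8 M.
For Ag2C2O4: 4.9 × 10^-12 = 0.025 × [Ag^+]^2  ⇒  [Ag^+] = 1.4 × 10^-5 M.
The salt with the lower threshold [Ag^+] precipitates first: Ag3AsO4.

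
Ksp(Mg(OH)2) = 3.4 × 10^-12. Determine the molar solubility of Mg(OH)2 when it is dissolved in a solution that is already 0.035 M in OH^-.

2.8 × 10^-9 M

Mg(OH)2(s) ⇌ Mg^2+(aq) + 2 OH^-(aq)
Ksp = [Mg^2+][OH^-]^2
Let s = moles of Mg(OH)2 that dissolve per litre. [Mg^2+] = s, [OH^-] = 0.035 + 2s ≈ 0.035 (Ksp is small, so little additional dissolves).
Ksp ≈ s × (0.035)^2
s = 2.8 × 10^-9 M
Check: 2s = 5.6 × 10^-9 ≪ 0.035, so the approximation is valid.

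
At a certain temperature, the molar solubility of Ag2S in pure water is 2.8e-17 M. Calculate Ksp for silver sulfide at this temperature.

Ag2S(s) ⇌ 2 Ag^+(aq) + S^2-(aq)
With molar solubility s: [Ag^+] = 2s, [S^2-] = s.
Ksp = [Ag^+]^2[S^2-]
Ksp = (2s)^2s = 4s^3
Ksp = 4 × (2.8 × 10^-17)^3 = 8.8 x 10^-50

Ksp = 8.8 × 10^-50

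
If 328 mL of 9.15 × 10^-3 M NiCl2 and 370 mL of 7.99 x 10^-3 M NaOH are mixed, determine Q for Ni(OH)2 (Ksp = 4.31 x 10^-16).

Q ≈ 7.71 × 10^-8

Total volume = 328 + 370 = 698 mL.
[Ni^2+] = 9.15 × 10^-3 × (328/698) = 4.300 × 10^-3 M
[OH^-] = 7.99 × 10^-3 × (370/698) = 4.235 x 10^-3 M
Ni(OH)2(s) ⇌ Ni^2+(aq) + 2 OH^-(aq), so Q = [Ni^2+][OH^-]^2
Q = (4.300 x 10^-3)(4.235 × 10^-3)^2 = 7.71 x 10^-8
Q > Ksp, so Ni(OH)2 will precipitate.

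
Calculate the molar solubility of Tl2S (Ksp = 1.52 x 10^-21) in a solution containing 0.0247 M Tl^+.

s ≈ 2.49 × 10^-18 M

Tl2S(s) <=> 2 Tl^+(aq) + S^2-(aq)
Ksp = [Tl^+]^2[S^2-]
Let s = moles of Tl2S that dissolve per litre. [Tl^+] = 0.0247 + 2s ≈ 0.0247, [S^2-] = s (common-ion effect: Tl^+ is already 0.0247 M).
Ksp ≈ (0.0247)^2 × s
s = 2.49 × 10^-18 M
Check: 2s = 5.0 x 10^-18 ≪ 0.0247, so the approximation is valid.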